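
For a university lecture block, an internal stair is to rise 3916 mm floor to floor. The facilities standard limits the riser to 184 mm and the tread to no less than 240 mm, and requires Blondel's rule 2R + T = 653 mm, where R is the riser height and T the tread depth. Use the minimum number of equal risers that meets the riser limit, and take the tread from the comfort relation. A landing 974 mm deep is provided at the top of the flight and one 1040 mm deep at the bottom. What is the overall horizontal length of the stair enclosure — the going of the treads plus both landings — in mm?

3916 / 184 = 21.28, so 22 risers are needed.
Riser R = 3916 / 22 = 178 mm, within the 184 mm limit.
T = 653 − 2·178 = 297 mm, which satisfies the 240 mm minimum.
22 risers give 21 treads; going = 21 × 297 = 6237 mm.
Enclosure = 6237 + 974 + 1040 = 8251 mm.

8251 mm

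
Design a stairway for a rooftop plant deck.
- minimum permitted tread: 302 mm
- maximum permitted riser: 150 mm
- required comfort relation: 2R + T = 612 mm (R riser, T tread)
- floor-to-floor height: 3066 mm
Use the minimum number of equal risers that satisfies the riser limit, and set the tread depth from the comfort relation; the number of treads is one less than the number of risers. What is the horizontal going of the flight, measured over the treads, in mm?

6400 mm

⌈3066/150⌉ = 21 risers.
Riser R = 3066 / 21 = 146 mm, within the 150 mm limit.
From 2R + T = 612: T = 612 − 292 = 320 mm.
Going = (21 − 1) × 320 = 6400 mm.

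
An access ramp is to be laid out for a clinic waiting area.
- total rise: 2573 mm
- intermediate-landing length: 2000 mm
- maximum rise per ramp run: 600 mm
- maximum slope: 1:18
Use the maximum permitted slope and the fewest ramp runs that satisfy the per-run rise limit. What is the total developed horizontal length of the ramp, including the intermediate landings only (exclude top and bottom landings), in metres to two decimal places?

At most 600 each: 2573/600 = 4.29, giving 5 ramp runs. That means 4 intermediate landings.
Ramp run (horizontal) at 1:18: 2573 × 18 = 46314 mm.
4 intermediate landings contribute 4 × 2000 = 8000 mm.
Total developed length = 46314 + 8000 = 54314 mm.
= 54.31 m.

54.31 m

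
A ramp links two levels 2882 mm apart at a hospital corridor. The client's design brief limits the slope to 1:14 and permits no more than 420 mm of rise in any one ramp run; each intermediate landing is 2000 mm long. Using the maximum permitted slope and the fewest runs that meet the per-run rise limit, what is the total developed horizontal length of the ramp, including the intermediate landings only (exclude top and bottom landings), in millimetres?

2882 / 420 = 6.86, so 7 ramp runs are needed. That means 6 intermediate landings.
Horizontal run for 2882 mm of rise at 1:14 is 2882 × 14 = 40348 mm.
6 intermediate landings contribute 6 × 2000 = 12000 mm.
Developed length = 40348 + 12000 = 52348 mm.

52348 mm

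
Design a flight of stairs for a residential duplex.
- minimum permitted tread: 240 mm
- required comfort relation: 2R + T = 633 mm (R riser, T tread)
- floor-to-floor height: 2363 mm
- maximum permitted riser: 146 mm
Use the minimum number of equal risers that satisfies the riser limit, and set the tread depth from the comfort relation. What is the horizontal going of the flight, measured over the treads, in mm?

2363 / 146 = 16.18, so 17 risers are needed.
R = 2363 ÷ 17 = 139 mm.
From 2R + T = 633: T = 633 − 278 = 355 mm.
17 risers give 16 treads; going = 16 × 355 = 5680 mm.

5680 mm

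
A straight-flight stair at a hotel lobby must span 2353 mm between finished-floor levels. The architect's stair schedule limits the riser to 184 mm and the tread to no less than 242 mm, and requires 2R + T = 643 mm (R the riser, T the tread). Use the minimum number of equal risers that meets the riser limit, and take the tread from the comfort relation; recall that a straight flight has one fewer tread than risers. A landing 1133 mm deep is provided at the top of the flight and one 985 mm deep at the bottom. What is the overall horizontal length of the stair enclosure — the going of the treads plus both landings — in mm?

5490 mm

⌈2353/184⌉ = 13 risers.
R = 2353 ÷ 13 = 181 mm.
From 2R + T = 643: T = 643 − 362 = 281 mm.
13 risers give 12 treads; going = 12 × 281 = 3372 mm.
Add landings: 3372 + 1133 + 985 = 5490 mm.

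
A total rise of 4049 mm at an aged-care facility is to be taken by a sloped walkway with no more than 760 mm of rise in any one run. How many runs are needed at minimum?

6 runs

4049 / 760 = 5.33, so 6 ramp runs are needed.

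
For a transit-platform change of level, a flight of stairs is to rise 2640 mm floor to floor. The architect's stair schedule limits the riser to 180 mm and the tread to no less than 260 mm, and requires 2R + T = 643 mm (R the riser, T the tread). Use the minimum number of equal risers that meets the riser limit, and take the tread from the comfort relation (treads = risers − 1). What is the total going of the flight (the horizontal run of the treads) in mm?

4074 mm

At most 180 each: 2640/180 = 14.67, giving 15 risers.
R = 2640 ÷ 15 = 176 mm.
From 2R + T = 643: T = 643 − 352 = 291 mm.
Going = (15 − 1) × 291 = 4074 mm.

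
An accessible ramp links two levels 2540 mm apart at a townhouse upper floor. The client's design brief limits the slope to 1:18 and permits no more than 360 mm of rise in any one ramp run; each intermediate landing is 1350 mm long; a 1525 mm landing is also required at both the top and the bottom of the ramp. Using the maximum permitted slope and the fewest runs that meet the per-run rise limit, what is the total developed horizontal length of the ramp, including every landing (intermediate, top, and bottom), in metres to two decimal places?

58.22 m

At most 360 each: 2540/360 = 7.06, giving 8 ramp runs. That means 7 intermediate landings.
Ramp run (horizontal) at 1:18: 2540 × 18 = 45720 mm.
7 intermediate landings contribute 7 × 1350 = 9450 mm.
Top and bottom landings: 2 × 1525 = 3050 mm.
Total = 45720 + 9450 + 3050 = 58220 mm.
= 58.22 m.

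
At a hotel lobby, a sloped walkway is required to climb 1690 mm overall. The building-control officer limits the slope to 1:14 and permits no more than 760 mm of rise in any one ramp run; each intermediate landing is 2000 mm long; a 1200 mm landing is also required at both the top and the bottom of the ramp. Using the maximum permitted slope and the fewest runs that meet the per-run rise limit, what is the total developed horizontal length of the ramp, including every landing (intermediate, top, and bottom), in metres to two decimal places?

30.06 m

1690 / 760 = 2.224 → round up to 3 ramp runs. That means 2 intermediate landings.
Horizontal run for 1690 mm of rise at 1:14 is 1690 × 14 = 23660 mm.
Intermediate landings: 2 × 2000 = 4000 mm.
Top and bottom landings: 2 × 1200 = 2400 mm.
Total = 23660 + 4000 + 2400 = 30060 mm.
= 30.06 m.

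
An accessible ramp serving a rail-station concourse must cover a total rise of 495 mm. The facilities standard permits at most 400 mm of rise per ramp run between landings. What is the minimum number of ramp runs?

At most 400 each: 495/400 = 1.24, giving 2 ramp runs.

2 runs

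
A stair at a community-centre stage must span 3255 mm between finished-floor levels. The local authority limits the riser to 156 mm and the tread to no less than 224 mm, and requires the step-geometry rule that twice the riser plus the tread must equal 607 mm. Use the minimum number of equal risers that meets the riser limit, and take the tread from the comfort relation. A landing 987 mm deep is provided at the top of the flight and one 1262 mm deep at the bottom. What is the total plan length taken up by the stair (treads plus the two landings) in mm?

At most 156 each: 3255/156 = 20.87, giving 21 risers.
Riser R = 3255 / 21 = 155 mm, within the 156 mm limit.
From 2R + T = 607: T = 607 − 310 = 297 mm.
Treads = 21 − 1 = 20; going = 20 × 297 = 5940 mm.
Add landings: 5940 + 987 + 1262 = 8189 mm.

8189 mm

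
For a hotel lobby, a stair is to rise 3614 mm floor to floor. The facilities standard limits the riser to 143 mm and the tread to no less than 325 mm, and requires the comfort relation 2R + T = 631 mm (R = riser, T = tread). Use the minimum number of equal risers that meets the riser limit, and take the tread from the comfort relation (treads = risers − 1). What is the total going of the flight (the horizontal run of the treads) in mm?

⌈3614/143⌉ = 26 risers.
Riser R = 3614 / 26 = 139 mm, within the 143 mm limit.
Tread T = 631 − 2 × 139 = 353 mm (≥ 325 mm).
26 risers give 25 treads; going = 25 × 353 = 8825 mm.

8825 mm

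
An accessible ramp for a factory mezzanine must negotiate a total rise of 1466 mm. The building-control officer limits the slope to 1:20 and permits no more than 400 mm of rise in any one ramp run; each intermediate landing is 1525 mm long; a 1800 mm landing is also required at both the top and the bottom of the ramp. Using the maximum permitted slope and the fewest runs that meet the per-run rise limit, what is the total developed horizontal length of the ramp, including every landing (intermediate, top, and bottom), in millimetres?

1466 / 400 = 3.67, so 4 ramp runs are needed. That means 3 intermediate landings.
Ramp run (horizontal) at 1:20: 1466 × 20 = 29320 mm.
Intermediate landings: 3 × 1525 = 4575 mm.
Top and bottom landings: 2 × 1800 = 3600 mm.
Total = 29320 + 4575 + 3600 = 37495 mm.

37495 mm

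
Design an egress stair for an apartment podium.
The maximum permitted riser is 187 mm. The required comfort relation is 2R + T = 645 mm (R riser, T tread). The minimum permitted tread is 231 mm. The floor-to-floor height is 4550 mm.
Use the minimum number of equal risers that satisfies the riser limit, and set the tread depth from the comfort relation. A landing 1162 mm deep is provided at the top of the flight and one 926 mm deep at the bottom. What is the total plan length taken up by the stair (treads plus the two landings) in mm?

⌈4550/187⌉ = 25 risers.
Riser R = 4550 / 25 = 182 mm, within the 187 mm limit.
From 2R + T = 645: T = 645 − 364 = 281 mm.
Treads = 25 − 1 = 24; going = 24 × 281 = 6744 mm.
Add landings: 6744 + 1162 + 926 = 8832 mm.

8832 mm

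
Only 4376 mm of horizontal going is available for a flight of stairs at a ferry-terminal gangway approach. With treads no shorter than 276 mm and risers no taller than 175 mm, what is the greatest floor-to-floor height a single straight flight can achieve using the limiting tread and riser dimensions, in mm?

4376 / 276 = 15.86, so 15 treads fit.
Risers = treads + 1 = 16.
Maximum height = 16 × 175 = 2800 mm.

2800 mm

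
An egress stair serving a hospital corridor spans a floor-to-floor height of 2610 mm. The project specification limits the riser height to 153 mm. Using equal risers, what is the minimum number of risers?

18 risers

2610 / 153 = 17.059 → round up to 18 risers.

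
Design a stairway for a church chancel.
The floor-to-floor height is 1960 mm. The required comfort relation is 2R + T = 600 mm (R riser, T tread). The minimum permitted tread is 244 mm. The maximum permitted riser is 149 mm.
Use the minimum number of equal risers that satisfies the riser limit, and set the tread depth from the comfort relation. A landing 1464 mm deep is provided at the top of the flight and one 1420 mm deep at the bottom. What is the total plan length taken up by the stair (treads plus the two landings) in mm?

7044 mm

⌈1960/149⌉ = 14 risers.
Riser R = 1960 / 14 = 140 mm, within the 149 mm limit.
T = 600 − 2·140 = 320 mm, which satisfies the 244 mm minimum.
14 risers give 13 treads; going = 13 × 320 = 4160 mm.
Enclosure = 4160 + 1464 + 1420 = 7044 mm.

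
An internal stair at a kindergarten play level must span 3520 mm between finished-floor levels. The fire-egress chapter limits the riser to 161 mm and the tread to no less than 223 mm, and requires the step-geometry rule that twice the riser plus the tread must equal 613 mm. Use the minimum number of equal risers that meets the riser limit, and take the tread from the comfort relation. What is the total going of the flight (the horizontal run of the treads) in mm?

6153 mm

3520 / 161 = 21.86, so 22 risers are needed.
Each riser is 3520/22 = 160 mm (≤ 161 mm).
Tread T = 613 − 2 × 160 = 293 mm (≥ 223 mm).
22 risers give 21 treads; going = 21 × 293 = 6153 mm.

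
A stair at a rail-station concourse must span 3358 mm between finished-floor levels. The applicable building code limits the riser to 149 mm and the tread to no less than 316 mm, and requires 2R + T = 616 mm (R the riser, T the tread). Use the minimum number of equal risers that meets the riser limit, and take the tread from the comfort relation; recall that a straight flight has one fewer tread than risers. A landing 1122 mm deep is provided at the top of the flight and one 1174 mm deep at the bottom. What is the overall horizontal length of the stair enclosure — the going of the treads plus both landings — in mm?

9424 mm

3358 / 149 = 22.54, so 23 risers are needed.
Riser R = 3358 / 23 = 146 mm, within the 149 mm limit.
From 2R + T = 616: T = 616 − 292 = 324 mm.
23 risers give 22 treads; going = 22 × 324 = 7128 mm.
Add landings: 7128 + 1122 + 1174 = 9424 mm.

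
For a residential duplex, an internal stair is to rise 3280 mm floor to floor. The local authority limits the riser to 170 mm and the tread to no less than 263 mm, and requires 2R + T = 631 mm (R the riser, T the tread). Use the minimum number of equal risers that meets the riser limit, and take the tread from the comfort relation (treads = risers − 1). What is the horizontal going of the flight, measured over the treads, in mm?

5757 mm

At most 170 each: 3280/170 = 19.29, giving 20 risers.
Each riser is 3280/20 = 164 mm (≤ 170 mm).
T = 631 − 2·164 = 303 mm, which satisfies the 263 mm minimum.
Treads = 20 − 1 = 19; going = 19 × 303 = 5757 mm.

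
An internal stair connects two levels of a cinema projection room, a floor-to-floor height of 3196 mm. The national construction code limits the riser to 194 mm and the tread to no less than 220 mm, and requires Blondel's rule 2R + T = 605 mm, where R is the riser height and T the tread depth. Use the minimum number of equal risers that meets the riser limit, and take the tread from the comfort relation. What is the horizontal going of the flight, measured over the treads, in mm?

At most 194 each: 3196/194 = 16.47, giving 17 risers.
Riser R = 3196 / 17 = 188 mm, within the 194 mm limit.
T = 605 − 2·188 = 229 mm, which satisfies the 220 mm minimum.
17 risers give 16 treads; going = 16 × 229 = 3664 mm.

3664 mm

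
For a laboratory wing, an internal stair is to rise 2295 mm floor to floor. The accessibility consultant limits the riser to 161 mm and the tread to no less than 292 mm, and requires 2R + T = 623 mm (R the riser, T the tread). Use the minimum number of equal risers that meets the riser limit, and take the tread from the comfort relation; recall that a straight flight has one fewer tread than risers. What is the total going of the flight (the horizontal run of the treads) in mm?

4438 mm

2295 / 161 = 14.25, so 15 risers are needed.
R = 2295 ÷ 15 = 153 mm.
Tread T = 623 − 2 × 153 = 317 mm (≥ 292 mm).
15 risers give 14 treads; going = 14 × 317 = 4438 mm.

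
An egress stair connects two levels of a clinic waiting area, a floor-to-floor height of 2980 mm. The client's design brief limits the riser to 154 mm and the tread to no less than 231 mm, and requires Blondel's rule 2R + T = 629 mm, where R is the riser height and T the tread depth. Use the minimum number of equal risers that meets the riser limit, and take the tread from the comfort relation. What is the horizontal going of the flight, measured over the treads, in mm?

6289 mm

2980 / 154 = 19.35, so 20 risers are needed.
Riser R = 2980 / 20 = 149 mm, within the 154 mm limit.
Tread T = 629 − 2 × 149 = 331 mm (≥ 231 mm).
Treads = 20 − 1 = 19; going = 19 × 331 = 6289 mm.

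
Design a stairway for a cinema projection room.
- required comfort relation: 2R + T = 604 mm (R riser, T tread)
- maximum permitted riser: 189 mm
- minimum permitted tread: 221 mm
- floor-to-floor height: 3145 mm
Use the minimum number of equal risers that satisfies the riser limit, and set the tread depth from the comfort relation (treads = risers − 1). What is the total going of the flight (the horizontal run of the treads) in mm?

3744 mm

3145 / 189 = 16.640 → round up to 17 risers.
R = 3145 ÷ 17 = 185 mm.
T = 604 − 2·185 = 234 mm, which satisfies the 221 mm minimum.
Going = (17 − 1) × 234 = 3744 mm.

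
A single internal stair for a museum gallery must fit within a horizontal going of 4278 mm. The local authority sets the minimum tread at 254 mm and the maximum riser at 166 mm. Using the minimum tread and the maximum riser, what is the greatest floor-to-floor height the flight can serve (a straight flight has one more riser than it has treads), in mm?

Treads that fit: ⌊4278 / 254⌋ = 16.
Risers = treads + 1 = 17.
Maximum height = 17 × 166 = 2822 mm.

2822 mm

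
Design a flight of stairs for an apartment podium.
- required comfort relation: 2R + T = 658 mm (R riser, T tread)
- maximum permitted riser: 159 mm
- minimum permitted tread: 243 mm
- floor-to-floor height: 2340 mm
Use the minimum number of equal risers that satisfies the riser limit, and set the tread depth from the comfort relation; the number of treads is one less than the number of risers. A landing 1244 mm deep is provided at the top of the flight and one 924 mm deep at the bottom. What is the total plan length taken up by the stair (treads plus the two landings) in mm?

7012 mm

At most 159 each: 2340/159 = 14.72, giving 15 risers.
R = 2340 ÷ 15 = 156 mm.
T = 658 − 2·156 = 346 mm, which satisfies the 243 mm minimum.
Treads = 15 − 1 = 14; going = 14 × 346 = 4844 mm.
Add landings: 4844 + 1244 + 924 = 7012 mm.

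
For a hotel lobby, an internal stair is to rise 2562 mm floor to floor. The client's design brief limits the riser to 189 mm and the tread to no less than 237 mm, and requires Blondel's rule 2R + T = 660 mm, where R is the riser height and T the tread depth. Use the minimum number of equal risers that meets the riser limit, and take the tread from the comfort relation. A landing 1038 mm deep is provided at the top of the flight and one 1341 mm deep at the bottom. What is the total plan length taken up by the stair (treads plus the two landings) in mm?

At most 189 each: 2562/189 = 13.56, giving 14 risers.
Riser R = 2562 / 14 = 183 mm, within the 189 mm limit.
From 2R + T = 660: T = 660 − 366 = 294 mm.
Treads = 14 − 1 = 13; going = 13 × 294 = 3822 mm.
Add landings: 3822 + 1038 + 1341 = 6201 mm.

6201 mm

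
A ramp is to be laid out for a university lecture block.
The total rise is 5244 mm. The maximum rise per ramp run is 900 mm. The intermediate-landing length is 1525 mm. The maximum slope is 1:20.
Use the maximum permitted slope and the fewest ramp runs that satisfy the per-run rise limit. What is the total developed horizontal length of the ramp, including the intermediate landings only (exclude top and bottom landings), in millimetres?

112505 mm

5244 / 900 = 5.827 → round up to 6 ramp runs. That means 5 intermediate landings.
Horizontal run for 5244 mm of rise at 1:20 is 5244 × 20 = 104880 mm.
5 intermediate landings contribute 5 × 1525 = 7625 mm.
Total developed length = 104880 + 7625 = 112505 mm.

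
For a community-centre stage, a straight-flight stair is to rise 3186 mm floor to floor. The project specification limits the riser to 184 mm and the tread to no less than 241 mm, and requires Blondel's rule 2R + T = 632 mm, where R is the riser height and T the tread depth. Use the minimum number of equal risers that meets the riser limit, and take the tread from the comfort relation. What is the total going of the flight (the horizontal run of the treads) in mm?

4726 mm

⌈3186/184⌉ = 18 risers.
Riser R = 3186 / 18 = 177 mm, within the 184 mm limit.
From 2R + T = 632: T = 632 − 354 = 278 mm.
Going = (18 − 1) × 278 = 4726 mm.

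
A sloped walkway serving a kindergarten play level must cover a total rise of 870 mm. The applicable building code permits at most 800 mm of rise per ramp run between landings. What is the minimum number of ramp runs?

2 runs

870 / 800 = 1.087 → round up to 2 ramp runs.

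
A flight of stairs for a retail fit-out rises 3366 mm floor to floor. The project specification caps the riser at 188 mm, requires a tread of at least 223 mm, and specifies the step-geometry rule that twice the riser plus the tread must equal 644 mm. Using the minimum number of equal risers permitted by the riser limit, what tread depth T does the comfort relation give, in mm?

⌈3366/188⌉ = 18 risers.
Each riser is 3366/18 = 187 mm (≤ 188 mm).
T = 644 − 2·187 = 270 mm, which satisfies the 223 mm minimum.

270 mm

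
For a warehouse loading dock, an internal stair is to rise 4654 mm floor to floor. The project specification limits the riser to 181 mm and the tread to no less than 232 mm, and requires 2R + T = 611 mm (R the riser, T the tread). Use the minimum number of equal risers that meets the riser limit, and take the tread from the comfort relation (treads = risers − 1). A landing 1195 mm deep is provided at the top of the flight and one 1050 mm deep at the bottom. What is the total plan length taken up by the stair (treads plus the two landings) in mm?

8570 mm

At most 181 each: 4654/181 = 25.71, giving 26 risers.
Riser R = 4654 / 26 = 179 mm, within the 181 mm limit.
T = 611 − 2·179 = 253 mm, which satisfies the 232 mm minimum.
26 risers give 25 treads; going = 25 × 253 = 6325 mm.
Enclosure = 6325 + 1195 + 1050 = 8570 mm.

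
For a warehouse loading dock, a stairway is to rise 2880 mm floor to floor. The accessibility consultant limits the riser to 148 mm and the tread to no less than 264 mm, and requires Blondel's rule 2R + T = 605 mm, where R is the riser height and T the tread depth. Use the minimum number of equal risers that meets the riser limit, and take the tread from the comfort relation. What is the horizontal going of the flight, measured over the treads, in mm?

2880 / 148 = 19.459 → round up to 20 risers.
Riser R = 2880 / 20 = 144 mm, within the 148 mm limit.
T = 605 − 2·144 = 317 mm, which satisfies the 264 mm minimum.
20 risers give 19 treads; going = 19 × 317 = 6023 mm.

6023 mm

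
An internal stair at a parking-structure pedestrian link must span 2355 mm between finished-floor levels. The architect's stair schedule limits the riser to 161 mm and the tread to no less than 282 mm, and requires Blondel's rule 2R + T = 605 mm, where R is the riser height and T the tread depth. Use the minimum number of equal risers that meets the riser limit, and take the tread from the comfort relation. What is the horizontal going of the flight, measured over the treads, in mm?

2355 / 161 = 14.627 → round up to 15 risers.
Riser R = 2355 / 15 = 157 mm, within the 161 mm limit.
Tread T = 605 − 2 × 157 = 291 mm (≥ 282 mm).
Going = (15 − 1) × 291 = 4074 mm.

4074 mm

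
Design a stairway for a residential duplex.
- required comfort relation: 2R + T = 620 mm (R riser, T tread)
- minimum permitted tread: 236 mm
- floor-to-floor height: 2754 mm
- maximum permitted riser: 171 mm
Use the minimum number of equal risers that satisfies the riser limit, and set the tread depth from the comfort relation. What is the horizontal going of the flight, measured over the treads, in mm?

4736 mm

2754 / 171 = 16.11, so 17 risers are needed.
Each riser is 2754/17 = 162 mm (≤ 171 mm).
Tread T = 620 − 2 × 162 = 296 mm (≥ 236 mm).
Treads = 17 − 1 = 16; going = 16 × 296 = 4736 mm.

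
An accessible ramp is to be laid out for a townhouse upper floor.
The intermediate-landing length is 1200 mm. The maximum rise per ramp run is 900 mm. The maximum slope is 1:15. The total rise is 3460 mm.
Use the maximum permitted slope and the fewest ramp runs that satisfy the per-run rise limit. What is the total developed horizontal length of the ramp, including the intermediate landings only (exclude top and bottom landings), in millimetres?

⌈3460/900⌉ = 4 ramp runs. That means 3 intermediate landings.
Ramp run (horizontal) at 1:15: 3460 × 15 = 51900 mm.
Intermediate landings: 3 × 1200 = 3600 mm.
Developed length = 51900 + 3600 = 55500 mm.

55500 mm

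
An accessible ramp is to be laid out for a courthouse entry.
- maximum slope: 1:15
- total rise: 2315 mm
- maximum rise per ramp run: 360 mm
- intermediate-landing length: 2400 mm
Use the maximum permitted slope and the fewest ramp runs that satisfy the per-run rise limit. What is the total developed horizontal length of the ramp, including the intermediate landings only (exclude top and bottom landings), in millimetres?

49125 mm

⌈2315/360⌉ = 7 ramp runs. That means 6 intermediate landings.
Ramp run (horizontal) at 1:15: 2315 × 15 = 34725 mm.
6 intermediate landings contribute 6 × 2400 = 14400 mm.
Developed length = 34725 + 14400 = 49125 mm.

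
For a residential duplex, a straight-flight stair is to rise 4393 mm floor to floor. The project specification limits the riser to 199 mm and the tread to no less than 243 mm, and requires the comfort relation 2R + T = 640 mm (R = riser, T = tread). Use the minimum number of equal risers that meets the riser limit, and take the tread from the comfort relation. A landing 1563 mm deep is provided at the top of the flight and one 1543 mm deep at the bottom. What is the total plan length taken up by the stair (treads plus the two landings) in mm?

4393 / 199 = 22.08, so 23 risers are needed.
Riser R = 4393 / 23 = 191 mm, within the 199 mm limit.
Tread T = 640 − 2 × 191 = 258 mm (≥ 243 mm).
23 risers give 22 treads; going = 22 × 258 = 5676 mm.
Add landings: 5676 + 1563 + 1543 = 8782 mm.

8782 mm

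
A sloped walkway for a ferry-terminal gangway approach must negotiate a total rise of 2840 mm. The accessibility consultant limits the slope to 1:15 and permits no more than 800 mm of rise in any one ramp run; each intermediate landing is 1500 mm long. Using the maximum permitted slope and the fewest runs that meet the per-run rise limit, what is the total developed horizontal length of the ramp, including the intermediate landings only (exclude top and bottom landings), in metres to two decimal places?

47.10 m

At most 800 each: 2840/800 = 3.55, giving 4 ramp runs. That means 3 intermediate landings.
Horizontal run for 2840 mm of rise at 1:15 is 2840 × 15 = 42600 mm.
3 intermediate landings contribute 3 × 1500 = 4500 mm.
Developed length = 42600 + 4500 = 47100 mm.
= 47.10 m.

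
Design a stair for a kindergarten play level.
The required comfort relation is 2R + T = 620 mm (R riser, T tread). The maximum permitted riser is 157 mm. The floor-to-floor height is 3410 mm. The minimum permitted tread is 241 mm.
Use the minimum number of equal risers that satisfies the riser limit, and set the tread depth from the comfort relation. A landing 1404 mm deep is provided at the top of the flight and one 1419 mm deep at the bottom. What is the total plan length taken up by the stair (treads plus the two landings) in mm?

At most 157 each: 3410/157 = 21.72, giving 22 risers.
Each riser is 3410/22 = 155 mm (≤ 157 mm).
From 2R + T = 620: T = 620 − 310 = 310 mm.
22 risers give 21 treads; going = 21 × 310 = 6510 mm.
Enclosure = 6510 + 1404 + 1419 = 9333 mm.

9333 mm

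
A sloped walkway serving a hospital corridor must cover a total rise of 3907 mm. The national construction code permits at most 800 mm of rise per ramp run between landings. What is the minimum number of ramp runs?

5 runs

⌈3907/800⌉ = 5 ramp runs.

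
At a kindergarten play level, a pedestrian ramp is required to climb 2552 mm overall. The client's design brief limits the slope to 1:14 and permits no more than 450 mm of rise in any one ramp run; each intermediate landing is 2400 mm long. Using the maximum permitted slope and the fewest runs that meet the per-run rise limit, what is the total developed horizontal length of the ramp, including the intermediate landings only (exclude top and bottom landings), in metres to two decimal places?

⌈2552/450⌉ = 6 ramp runs. That means 5 intermediate landings.
Ramp run (horizontal) at 1:14: 2552 × 14 = 35728 mm.
Intermediate landings: 5 × 2400 = 12000 mm.
Total developed length = 35728 + 12000 = 47728 mm.
= 47.73 m.

47.73 m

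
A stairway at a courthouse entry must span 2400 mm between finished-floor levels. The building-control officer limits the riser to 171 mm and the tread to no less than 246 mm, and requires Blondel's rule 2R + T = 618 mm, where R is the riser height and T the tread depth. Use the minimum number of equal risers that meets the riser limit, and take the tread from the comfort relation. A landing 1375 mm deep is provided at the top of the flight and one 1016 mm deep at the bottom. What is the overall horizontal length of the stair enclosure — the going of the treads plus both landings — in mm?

6563 mm

At most 171 each: 2400/171 = 14.04, giving 15 risers.
Riser R = 2400 / 15 = 160 mm, within the 171 mm limit.
From 2R + T = 618: T = 618 − 320 = 298 mm.
15 risers give 14 treads; going = 14 × 298 = 4172 mm.
Add landings: 4172 + 1375 + 1016 = 6563 mm.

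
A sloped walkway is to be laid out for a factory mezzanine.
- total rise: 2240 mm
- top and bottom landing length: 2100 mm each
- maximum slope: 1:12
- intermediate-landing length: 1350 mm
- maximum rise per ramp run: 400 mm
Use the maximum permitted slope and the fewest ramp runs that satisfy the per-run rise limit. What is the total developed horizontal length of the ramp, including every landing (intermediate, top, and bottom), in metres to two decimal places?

37.83 m

At most 400 each: 2240/400 = 5.60, giving 6 ramp runs. That means 5 intermediate landings.
Horizontal run for 2240 mm of rise at 1:12 is 2240 × 12 = 26880 mm.
5 intermediate landings contribute 5 × 1350 = 6750 mm.
Top and bottom landings: 2 × 2100 = 4200 mm.
Total = 26880 + 6750 + 4200 = 37830 mm.
= 37.83 m.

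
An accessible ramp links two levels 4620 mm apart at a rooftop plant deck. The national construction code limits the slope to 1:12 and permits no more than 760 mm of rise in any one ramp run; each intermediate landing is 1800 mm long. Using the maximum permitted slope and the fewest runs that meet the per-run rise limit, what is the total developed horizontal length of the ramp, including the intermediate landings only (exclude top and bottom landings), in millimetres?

66240 mm

4620 / 760 = 6.08, so 7 ramp runs are needed. That means 6 intermediate landings.
Horizontal run for 4620 mm of rise at 1:12 is 4620 × 12 = 55440 mm.
Intermediate landings: 6 × 1800 = 10800 mm.
Developed length = 55440 + 10800 = 66240 mm.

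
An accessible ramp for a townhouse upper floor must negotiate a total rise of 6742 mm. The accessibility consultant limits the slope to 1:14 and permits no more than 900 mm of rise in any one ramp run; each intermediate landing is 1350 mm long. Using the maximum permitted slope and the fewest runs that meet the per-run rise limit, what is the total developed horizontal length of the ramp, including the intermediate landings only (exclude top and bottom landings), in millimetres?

103838 mm

6742 / 900 = 7.49, so 8 ramp runs are needed. That means 7 intermediate landings.
Ramp run (horizontal) at 1:14: 6742 × 14 = 94388 mm.
Intermediate landings: 7 × 1350 = 9450 mm.
Total developed length = 94388 + 9450 = 103838 mm.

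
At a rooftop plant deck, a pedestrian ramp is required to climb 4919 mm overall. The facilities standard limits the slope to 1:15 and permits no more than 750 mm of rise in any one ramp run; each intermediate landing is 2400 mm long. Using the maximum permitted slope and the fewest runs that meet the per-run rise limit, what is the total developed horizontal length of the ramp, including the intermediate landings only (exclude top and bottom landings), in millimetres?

88185 mm

⌈4919/750⌉ = 7 ramp runs. That means 6 intermediate landings.
Horizontal run for 4919 mm of rise at 1:15 is 4919 × 15 = 73785 mm.
Intermediate landings: 6 × 2400 = 14400 mm.
Total developed length = 73785 + 14400 = 88185 mm.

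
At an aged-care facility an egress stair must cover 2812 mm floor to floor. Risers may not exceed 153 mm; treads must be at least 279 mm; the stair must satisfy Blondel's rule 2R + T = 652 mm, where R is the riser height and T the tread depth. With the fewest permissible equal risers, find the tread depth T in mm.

356 mm

At most 153 each: 2812/153 = 18.38, giving 19 risers.
R = 2812 ÷ 19 = 148 mm.
T = 652 − 2·148 = 356 mm, which satisfies the 279 mm minimum.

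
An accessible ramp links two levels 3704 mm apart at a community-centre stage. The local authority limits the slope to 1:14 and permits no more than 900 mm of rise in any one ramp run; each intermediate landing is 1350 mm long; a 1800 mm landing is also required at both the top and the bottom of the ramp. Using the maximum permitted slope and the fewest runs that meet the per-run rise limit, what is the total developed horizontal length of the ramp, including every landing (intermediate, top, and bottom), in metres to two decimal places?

⌈3704/900⌉ = 5 ramp runs. That means 4 intermediate landings.
Horizontal run for 3704 mm of rise at 1:14 is 3704 × 14 = 51856 mm.
4 intermediate landings contribute 4 × 1350 = 5400 mm.
Top and bottom landings: 2 × 1800 = 3600 mm.
Total = 51856 + 5400 + 3600 = 60856 mm.
= 60.86 m.

60.86 m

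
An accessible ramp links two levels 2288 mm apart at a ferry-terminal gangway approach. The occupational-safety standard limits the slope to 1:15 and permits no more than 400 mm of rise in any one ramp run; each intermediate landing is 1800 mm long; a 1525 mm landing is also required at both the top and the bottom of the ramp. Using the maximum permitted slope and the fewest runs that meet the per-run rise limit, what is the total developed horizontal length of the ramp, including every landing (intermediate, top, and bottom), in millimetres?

46370 mm

2288 / 400 = 5.720 → round up to 6 ramp runs. That means 5 intermediate landings.
Ramp run (horizontal) at 1:15: 2288 × 15 = 34320 mm.
5 intermediate landings contribute 5 × 1800 = 9000 mm.
Top and bottom landings: 2 × 1525 = 3050 mm.
Total = 34320 + 9000 + 3050 = 46370 mm.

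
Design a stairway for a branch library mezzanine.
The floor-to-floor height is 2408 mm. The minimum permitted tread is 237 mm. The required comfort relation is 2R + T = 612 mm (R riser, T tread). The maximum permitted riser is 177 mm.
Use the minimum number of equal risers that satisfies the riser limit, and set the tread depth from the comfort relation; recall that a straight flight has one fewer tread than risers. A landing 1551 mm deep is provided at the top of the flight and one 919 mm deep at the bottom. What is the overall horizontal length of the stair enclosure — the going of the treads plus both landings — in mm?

5954 mm

2408 / 177 = 13.60, so 14 risers are needed.
R = 2408 ÷ 14 = 172 mm.
Tread T = 612 − 2 × 172 = 268 mm (≥ 237 mm).
Going = (14 − 1) × 268 = 3484 mm.
Add landings: 3484 + 1551 + 919 = 5954 mm.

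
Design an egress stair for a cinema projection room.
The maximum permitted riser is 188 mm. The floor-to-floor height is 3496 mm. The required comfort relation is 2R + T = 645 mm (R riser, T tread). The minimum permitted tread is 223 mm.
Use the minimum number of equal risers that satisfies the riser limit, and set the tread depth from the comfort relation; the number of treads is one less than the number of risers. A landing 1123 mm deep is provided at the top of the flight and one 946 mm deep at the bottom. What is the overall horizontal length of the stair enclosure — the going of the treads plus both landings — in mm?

⌈3496/188⌉ = 19 risers.
Each riser is 3496/19 = 184 mm (≤ 188 mm).
T = 645 − 2·184 = 277 mm, which satisfies the 223 mm minimum.
19 risers give 18 treads; going = 18 × 277 = 4986 mm.
Add landings: 4986 + 1123 + 946 = 7055 mm.

7055 mm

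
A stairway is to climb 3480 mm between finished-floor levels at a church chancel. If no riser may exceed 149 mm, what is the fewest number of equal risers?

⌈3480/149⌉ = 24 risers.

24 risers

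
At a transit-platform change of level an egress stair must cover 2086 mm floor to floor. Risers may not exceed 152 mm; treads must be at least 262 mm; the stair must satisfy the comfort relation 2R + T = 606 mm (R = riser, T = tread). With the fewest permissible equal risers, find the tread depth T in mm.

308 mm

At most 152 each: 2086/152 = 13.72, giving 14 risers.
Each riser is 2086/14 = 149 mm (≤ 152 mm).
From 2R + T = 606: T = 606 − 298 = 308 mm.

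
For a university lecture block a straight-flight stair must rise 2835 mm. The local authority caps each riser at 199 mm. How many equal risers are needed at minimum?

At most 199 each: 2835/199 = 14.25, giving 15 risers.

15 risers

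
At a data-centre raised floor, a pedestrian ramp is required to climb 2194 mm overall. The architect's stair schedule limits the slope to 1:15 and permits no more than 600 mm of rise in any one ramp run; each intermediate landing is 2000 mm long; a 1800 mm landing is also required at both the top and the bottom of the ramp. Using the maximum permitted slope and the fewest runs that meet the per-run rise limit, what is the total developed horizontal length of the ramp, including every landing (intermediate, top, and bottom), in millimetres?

42510 mm

At most 600 each: 2194/600 = 3.66, giving 4 ramp runs. That means 3 intermediate landings.
Ramp run (horizontal) at 1:15: 2194 × 15 = 32910 mm.
Intermediate landings: 3 × 2000 = 6000 mm.
Top and bottom landings: 2 × 1800 = 3600 mm.
Total = 32910 + 6000 + 3600 = 42510 mm.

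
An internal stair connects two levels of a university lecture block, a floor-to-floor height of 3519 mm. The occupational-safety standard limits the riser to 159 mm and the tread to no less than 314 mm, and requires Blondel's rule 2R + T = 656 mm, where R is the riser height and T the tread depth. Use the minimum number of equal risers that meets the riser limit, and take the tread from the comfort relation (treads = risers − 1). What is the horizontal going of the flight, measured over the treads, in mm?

⌈3519/159⌉ = 23 risers.
Riser R = 3519 / 23 = 153 mm, within the 159 mm limit.
T = 656 − 2·153 = 350 mm, which satisfies the 314 mm minimum.
23 risers give 22 treads; going = 22 × 350 = 7700 mm.

7700 mm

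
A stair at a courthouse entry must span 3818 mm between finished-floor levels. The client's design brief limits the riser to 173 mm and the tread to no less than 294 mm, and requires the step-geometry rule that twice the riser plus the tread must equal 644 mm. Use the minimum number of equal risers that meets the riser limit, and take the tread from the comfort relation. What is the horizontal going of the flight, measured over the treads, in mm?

3818 / 173 = 22.069 → round up to 23 risers.
Each riser is 3818/23 = 166 mm (≤ 173 mm).
Tread T = 644 − 2 × 166 = 312 mm (≥ 294 mm).
Treads = 23 − 1 = 22; going = 22 × 312 = 6864 mm.

6864 mm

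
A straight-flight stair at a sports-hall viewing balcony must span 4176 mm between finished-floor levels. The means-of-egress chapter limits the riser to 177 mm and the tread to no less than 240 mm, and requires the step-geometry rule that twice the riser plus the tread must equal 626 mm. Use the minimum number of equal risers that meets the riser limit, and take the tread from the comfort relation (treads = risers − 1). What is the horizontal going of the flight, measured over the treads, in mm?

6394 mm

At most 177 each: 4176/177 = 23.59, giving 24 risers.
Riser R = 4176 / 24 = 174 mm, within the 177 mm limit.
From 2R + T = 626: T = 626 − 348 = 278 mm.
24 risers give 23 treads; going = 23 × 278 = 6394 mm.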